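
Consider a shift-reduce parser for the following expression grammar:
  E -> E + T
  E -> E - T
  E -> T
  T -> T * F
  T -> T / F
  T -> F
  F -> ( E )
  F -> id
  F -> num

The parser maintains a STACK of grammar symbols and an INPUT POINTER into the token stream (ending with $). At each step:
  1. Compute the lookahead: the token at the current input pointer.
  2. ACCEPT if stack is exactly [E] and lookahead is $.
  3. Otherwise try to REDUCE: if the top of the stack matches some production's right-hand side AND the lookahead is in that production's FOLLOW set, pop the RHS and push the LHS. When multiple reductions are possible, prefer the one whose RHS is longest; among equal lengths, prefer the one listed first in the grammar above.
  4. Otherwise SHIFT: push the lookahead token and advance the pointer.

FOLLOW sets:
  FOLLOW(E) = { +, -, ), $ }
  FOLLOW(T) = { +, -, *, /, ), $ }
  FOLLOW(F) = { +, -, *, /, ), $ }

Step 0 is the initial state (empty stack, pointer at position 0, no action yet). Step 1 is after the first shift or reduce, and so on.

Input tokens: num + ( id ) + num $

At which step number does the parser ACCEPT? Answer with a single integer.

Step 1: shift num. Stack=[num] ptr=1 lookahead=+ remaining=[+ ( id ) + num $]
Step 2: reduce F->num. Stack=[F] ptr=1 lookahead=+ remaining=[+ ( id ) + num $]
Step 3: reduce T->F. Stack=[T] ptr=1 lookahead=+ remaining=[+ ( id ) + num $]
Step 4: reduce E->T. Stack=[E] ptr=1 lookahead=+ remaining=[+ ( id ) + num $]
Step 5: shift +. Stack=[E +] ptr=2 lookahead=( remaining=[( id ) + num $]
Step 6: shift (. Stack=[E + (] ptr=3 lookahead=id remaining=[id ) + num $]
Step 7: shift id. Stack=[E + ( id] ptr=4 lookahead=) remaining=[) + num $]
Step 8: reduce F->id. Stack=[E + ( F] ptr=4 lookahead=) remaining=[) + num $]
Step 9: reduce T->F. Stack=[E + ( T] ptr=4 lookahead=) remaining=[) + num $]
Step 10: reduce E->T. Stack=[E + ( E] ptr=4 lookahead=) remaining=[) + num $]
Step 11: shift ). Stack=[E + ( E )] ptr=5 lookahead=+ remaining=[+ num $]
Step 12: reduce F->( E ). Stack=[E + F] ptr=5 lookahead=+ remaining=[+ num $]
Step 13: reduce T->F. Stack=[E + T] ptr=5 lookahead=+ remaining=[+ num $]
Step 14: reduce E->E + T. Stack=[E] ptr=5 lookahead=+ remaining=[+ num $]
Step 15: shift +. Stack=[E +] ptr=6 lookahead=num remaining=[num $]
Step 16: shift num. Stack=[E + num] ptr=7 lookahead=$ remaining=[$]
Step 17: reduce F->num. Stack=[E + F] ptr=7 lookahead=$ remaining=[$]
Step 18: reduce T->F. Stack=[E + T] ptr=7 lookahead=$ remaining=[$]
Step 19: reduce E->E + T. Stack=[E] ptr=7 lookahead=$ remaining=[$]
Step 20: accept. Stack=[E] ptr=7 lookahead=$ remaining=[$]

Answer: 20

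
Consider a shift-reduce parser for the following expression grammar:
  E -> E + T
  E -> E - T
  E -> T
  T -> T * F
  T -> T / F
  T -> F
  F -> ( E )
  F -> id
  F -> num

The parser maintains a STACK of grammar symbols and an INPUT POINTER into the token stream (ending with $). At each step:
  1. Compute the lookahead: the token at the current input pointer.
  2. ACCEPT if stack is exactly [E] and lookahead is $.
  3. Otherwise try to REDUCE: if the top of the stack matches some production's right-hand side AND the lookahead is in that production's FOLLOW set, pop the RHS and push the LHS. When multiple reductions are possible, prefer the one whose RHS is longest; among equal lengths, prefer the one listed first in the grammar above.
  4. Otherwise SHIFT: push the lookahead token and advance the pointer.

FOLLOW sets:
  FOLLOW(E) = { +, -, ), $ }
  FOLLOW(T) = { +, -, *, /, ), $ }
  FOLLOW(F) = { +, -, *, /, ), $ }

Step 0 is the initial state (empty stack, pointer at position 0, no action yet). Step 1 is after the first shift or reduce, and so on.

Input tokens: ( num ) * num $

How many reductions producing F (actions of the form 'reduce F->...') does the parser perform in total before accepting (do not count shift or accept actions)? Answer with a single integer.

Answer: 3

Derivation:
Step 1: shift (. Stack=[(] ptr=1 lookahead=num remaining=[num ) * num $]
Step 2: shift num. Stack=[( num] ptr=2 lookahead=) remaining=[) * num $]
Step 3: reduce F->num. Stack=[( F] ptr=2 lookahead=) remaining=[) * num $]
Step 4: reduce T->F. Stack=[( T] ptr=2 lookahead=) remaining=[) * num $]
Step 5: reduce E->T. Stack=[( E] ptr=2 lookahead=) remaining=[) * num $]
Step 6: shift ). Stack=[( E )] ptr=3 lookahead=* remaining=[* num $]
Step 7: reduce F->( E ). Stack=[F] ptr=3 lookahead=* remaining=[* num $]
Step 8: reduce T->F. Stack=[T] ptr=3 lookahead=* remaining=[* num $]
Step 9: shift *. Stack=[T *] ptr=4 lookahead=num remaining=[num $]
Step 10: shift num. Stack=[T * num] ptr=5 lookahead=$ remaining=[$]
Step 11: reduce F->num. Stack=[T * F] ptr=5 lookahead=$ remaining=[$]
Step 12: reduce T->T * F. Stack=[T] ptr=5 lookahead=$ remaining=[$]
Step 13: reduce E->T. Stack=[E] ptr=5 lookahead=$ remaining=[$]
Step 14: accept. Stack=[E] ptr=5 lookahead=$ remaining=[$]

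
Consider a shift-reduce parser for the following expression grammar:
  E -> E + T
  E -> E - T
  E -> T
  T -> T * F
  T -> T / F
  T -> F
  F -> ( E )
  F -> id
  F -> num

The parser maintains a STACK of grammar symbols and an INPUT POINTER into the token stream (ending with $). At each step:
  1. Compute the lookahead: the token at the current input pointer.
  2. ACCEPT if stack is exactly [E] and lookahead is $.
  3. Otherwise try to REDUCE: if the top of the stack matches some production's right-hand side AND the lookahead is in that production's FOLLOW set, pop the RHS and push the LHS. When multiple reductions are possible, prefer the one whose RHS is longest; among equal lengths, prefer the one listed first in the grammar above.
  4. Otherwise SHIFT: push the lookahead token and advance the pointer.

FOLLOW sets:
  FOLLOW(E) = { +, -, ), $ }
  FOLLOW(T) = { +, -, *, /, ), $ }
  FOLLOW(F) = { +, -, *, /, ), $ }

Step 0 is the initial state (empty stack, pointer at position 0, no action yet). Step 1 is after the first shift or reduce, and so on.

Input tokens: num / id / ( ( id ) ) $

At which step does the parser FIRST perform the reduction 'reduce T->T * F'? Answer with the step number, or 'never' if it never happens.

Answer: never

Derivation:
Step 1: shift num. Stack=[num] ptr=1 lookahead=/ remaining=[/ id / ( ( id ) ) $]
Step 2: reduce F->num. Stack=[F] ptr=1 lookahead=/ remaining=[/ id / ( ( id ) ) $]
Step 3: reduce T->F. Stack=[T] ptr=1 lookahead=/ remaining=[/ id / ( ( id ) ) $]
Step 4: shift /. Stack=[T /] ptr=2 lookahead=id remaining=[id / ( ( id ) ) $]
Step 5: shift id. Stack=[T / id] ptr=3 lookahead=/ remaining=[/ ( ( id ) ) $]
Step 6: reduce F->id. Stack=[T / F] ptr=3 lookahead=/ remaining=[/ ( ( id ) ) $]
Step 7: reduce T->T / F. Stack=[T] ptr=3 lookahead=/ remaining=[/ ( ( id ) ) $]
Step 8: shift /. Stack=[T /] ptr=4 lookahead=( remaining=[( ( id ) ) $]
Step 9: shift (. Stack=[T / (] ptr=5 lookahead=( remaining=[( id ) ) $]
Step 10: shift (. Stack=[T / ( (] ptr=6 lookahead=id remaining=[id ) ) $]
Step 11: shift id. Stack=[T / ( ( id] ptr=7 lookahead=) remaining=[) ) $]
Step 12: reduce F->id. Stack=[T / ( ( F] ptr=7 lookahead=) remaining=[) ) $]
Step 13: reduce T->F. Stack=[T / ( ( T] ptr=7 lookahead=) remaining=[) ) $]
Step 14: reduce E->T. Stack=[T / ( ( E] ptr=7 lookahead=) remaining=[) ) $]
Step 15: shift ). Stack=[T / ( ( E )] ptr=8 lookahead=) remaining=[) $]
Step 16: reduce F->( E ). Stack=[T / ( F] ptr=8 lookahead=) remaining=[) $]
Step 17: reduce T->F. Stack=[T / ( T] ptr=8 lookahead=) remaining=[) $]
Step 18: reduce E->T. Stack=[T / ( E] ptr=8 lookahead=) remaining=[) $]
Step 19: shift ). Stack=[T / ( E )] ptr=9 lookahead=$ remaining=[$]
Step 20: reduce F->( E ). Stack=[T / F] ptr=9 lookahead=$ remaining=[$]
Step 21: reduce T->T / F. Stack=[T] ptr=9 lookahead=$ remaining=[$]
Step 22: reduce E->T. Stack=[E] ptr=9 lookahead=$ remaining=[$]
Step 23: accept. Stack=[E] ptr=9 lookahead=$ remaining=[$]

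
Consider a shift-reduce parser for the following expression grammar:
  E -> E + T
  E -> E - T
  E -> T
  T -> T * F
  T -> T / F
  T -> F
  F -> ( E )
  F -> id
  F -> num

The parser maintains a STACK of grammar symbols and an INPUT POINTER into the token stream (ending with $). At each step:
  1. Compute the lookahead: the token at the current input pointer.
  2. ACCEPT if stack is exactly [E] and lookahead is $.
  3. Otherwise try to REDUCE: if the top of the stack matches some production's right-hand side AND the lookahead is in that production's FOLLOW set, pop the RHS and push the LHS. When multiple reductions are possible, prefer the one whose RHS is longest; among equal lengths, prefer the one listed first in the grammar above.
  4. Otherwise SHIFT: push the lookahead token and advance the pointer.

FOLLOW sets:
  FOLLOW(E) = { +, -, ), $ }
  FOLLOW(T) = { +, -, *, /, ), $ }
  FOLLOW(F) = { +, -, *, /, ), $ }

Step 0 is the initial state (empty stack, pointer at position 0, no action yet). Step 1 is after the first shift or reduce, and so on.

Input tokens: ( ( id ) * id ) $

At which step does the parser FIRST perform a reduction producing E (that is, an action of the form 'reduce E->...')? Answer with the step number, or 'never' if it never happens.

Answer: 6

Derivation:
Step 1: shift (. Stack=[(] ptr=1 lookahead=( remaining=[( id ) * id ) $]
Step 2: shift (. Stack=[( (] ptr=2 lookahead=id remaining=[id ) * id ) $]
Step 3: shift id. Stack=[( ( id] ptr=3 lookahead=) remaining=[) * id ) $]
Step 4: reduce F->id. Stack=[( ( F] ptr=3 lookahead=) remaining=[) * id ) $]
Step 5: reduce T->F. Stack=[( ( T] ptr=3 lookahead=) remaining=[) * id ) $]
Step 6: reduce E->T. Stack=[( ( E] ptr=3 lookahead=) remaining=[) * id ) $]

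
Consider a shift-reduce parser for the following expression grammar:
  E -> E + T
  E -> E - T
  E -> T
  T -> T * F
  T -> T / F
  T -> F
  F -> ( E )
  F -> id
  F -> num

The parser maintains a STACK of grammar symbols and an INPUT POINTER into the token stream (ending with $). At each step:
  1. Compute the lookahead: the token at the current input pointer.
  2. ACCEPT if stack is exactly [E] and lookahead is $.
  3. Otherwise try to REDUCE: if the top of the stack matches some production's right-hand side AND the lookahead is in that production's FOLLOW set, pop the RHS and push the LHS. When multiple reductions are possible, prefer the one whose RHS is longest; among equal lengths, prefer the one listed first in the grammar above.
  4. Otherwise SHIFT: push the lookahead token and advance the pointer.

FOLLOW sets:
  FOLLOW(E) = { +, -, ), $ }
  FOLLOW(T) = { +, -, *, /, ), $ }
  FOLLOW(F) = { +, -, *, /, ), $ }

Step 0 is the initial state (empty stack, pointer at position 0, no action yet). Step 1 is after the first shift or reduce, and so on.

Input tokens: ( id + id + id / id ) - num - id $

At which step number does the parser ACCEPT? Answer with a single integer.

Step 1: shift (. Stack=[(] ptr=1 lookahead=id remaining=[id + id + id / id ) - num - id $]
Step 2: shift id. Stack=[( id] ptr=2 lookahead=+ remaining=[+ id + id / id ) - num - id $]
Step 3: reduce F->id. Stack=[( F] ptr=2 lookahead=+ remaining=[+ id + id / id ) - num - id $]
Step 4: reduce T->F. Stack=[( T] ptr=2 lookahead=+ remaining=[+ id + id / id ) - num - id $]
Step 5: reduce E->T. Stack=[( E] ptr=2 lookahead=+ remaining=[+ id + id / id ) - num - id $]
Step 6: shift +. Stack=[( E +] ptr=3 lookahead=id remaining=[id + id / id ) - num - id $]
Step 7: shift id. Stack=[( E + id] ptr=4 lookahead=+ remaining=[+ id / id ) - num - id $]
Step 8: reduce F->id. Stack=[( E + F] ptr=4 lookahead=+ remaining=[+ id / id ) - num - id $]
Step 9: reduce T->F. Stack=[( E + T] ptr=4 lookahead=+ remaining=[+ id / id ) - num - id $]
Step 10: reduce E->E + T. Stack=[( E] ptr=4 lookahead=+ remaining=[+ id / id ) - num - id $]
Step 11: shift +. Stack=[( E +] ptr=5 lookahead=id remaining=[id / id ) - num - id $]
Step 12: shift id. Stack=[( E + id] ptr=6 lookahead=/ remaining=[/ id ) - num - id $]
Step 13: reduce F->id. Stack=[( E + F] ptr=6 lookahead=/ remaining=[/ id ) - num - id $]
Step 14: reduce T->F. Stack=[( E + T] ptr=6 lookahead=/ remaining=[/ id ) - num - id $]
Step 15: shift /. Stack=[( E + T /] ptr=7 lookahead=id remaining=[id ) - num - id $]
Step 16: shift id. Stack=[( E + T / id] ptr=8 lookahead=) remaining=[) - num - id $]
Step 17: reduce F->id. Stack=[( E + T / F] ptr=8 lookahead=) remaining=[) - num - id $]
Step 18: reduce T->T / F. Stack=[( E + T] ptr=8 lookahead=) remaining=[) - num - id $]
Step 19: reduce E->E + T. Stack=[( E] ptr=8 lookahead=) remaining=[) - num - id $]
Step 20: shift ). Stack=[( E )] ptr=9 lookahead=- remaining=[- num - id $]
Step 21: reduce F->( E ). Stack=[F] ptr=9 lookahead=- remaining=[- num - id $]
Step 22: reduce T->F. Stack=[T] ptr=9 lookahead=- remaining=[- num - id $]
Step 23: reduce E->T. Stack=[E] ptr=9 lookahead=- remaining=[- num - id $]
Step 24: shift -. Stack=[E -] ptr=10 lookahead=num remaining=[num - id $]
Step 25: shift num. Stack=[E - num] ptr=11 lookahead=- remaining=[- id $]
Step 26: reduce F->num. Stack=[E - F] ptr=11 lookahead=- remaining=[- id $]
Step 27: reduce T->F. Stack=[E - T] ptr=11 lookahead=- remaining=[- id $]
Step 28: reduce E->E - T. Stack=[E] ptr=11 lookahead=- remaining=[- id $]
Step 29: shift -. Stack=[E -] ptr=12 lookahead=id remaining=[id $]
Step 30: shift id. Stack=[E - id] ptr=13 lookahead=$ remaining=[$]
Step 31: reduce F->id. Stack=[E - F] ptr=13 lookahead=$ remaining=[$]
Step 32: reduce T->F. Stack=[E - T] ptr=13 lookahead=$ remaining=[$]
Step 33: reduce E->E - T. Stack=[E] ptr=13 lookahead=$ remaining=[$]
Step 34: accept. Stack=[E] ptr=13 lookahead=$ remaining=[$]

Answer: 34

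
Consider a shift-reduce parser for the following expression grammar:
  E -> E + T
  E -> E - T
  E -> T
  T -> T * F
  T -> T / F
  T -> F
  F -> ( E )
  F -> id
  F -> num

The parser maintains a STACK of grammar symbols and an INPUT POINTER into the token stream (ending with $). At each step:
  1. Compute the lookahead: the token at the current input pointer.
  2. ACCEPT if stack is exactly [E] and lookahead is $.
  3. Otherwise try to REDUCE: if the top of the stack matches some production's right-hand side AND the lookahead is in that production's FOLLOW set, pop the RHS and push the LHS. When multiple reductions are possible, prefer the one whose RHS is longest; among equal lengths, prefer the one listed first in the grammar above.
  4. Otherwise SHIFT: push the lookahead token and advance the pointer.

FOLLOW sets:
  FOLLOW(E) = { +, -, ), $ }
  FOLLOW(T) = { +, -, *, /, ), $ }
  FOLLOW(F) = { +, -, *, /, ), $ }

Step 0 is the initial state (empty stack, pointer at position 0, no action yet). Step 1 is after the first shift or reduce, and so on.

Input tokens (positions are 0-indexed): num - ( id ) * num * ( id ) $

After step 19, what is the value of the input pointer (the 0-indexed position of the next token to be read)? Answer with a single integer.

Step 1: shift num. Stack=[num] ptr=1 lookahead=- remaining=[- ( id ) * num * ( id ) $]
Step 2: reduce F->num. Stack=[F] ptr=1 lookahead=- remaining=[- ( id ) * num * ( id ) $]
Step 3: reduce T->F. Stack=[T] ptr=1 lookahead=- remaining=[- ( id ) * num * ( id ) $]
Step 4: reduce E->T. Stack=[E] ptr=1 lookahead=- remaining=[- ( id ) * num * ( id ) $]
Step 5: shift -. Stack=[E -] ptr=2 lookahead=( remaining=[( id ) * num * ( id ) $]
Step 6: shift (. Stack=[E - (] ptr=3 lookahead=id remaining=[id ) * num * ( id ) $]
Step 7: shift id. Stack=[E - ( id] ptr=4 lookahead=) remaining=[) * num * ( id ) $]
Step 8: reduce F->id. Stack=[E - ( F] ptr=4 lookahead=) remaining=[) * num * ( id ) $]
Step 9: reduce T->F. Stack=[E - ( T] ptr=4 lookahead=) remaining=[) * num * ( id ) $]
Step 10: reduce E->T. Stack=[E - ( E] ptr=4 lookahead=) remaining=[) * num * ( id ) $]
Step 11: shift ). Stack=[E - ( E )] ptr=5 lookahead=* remaining=[* num * ( id ) $]
Step 12: reduce F->( E ). Stack=[E - F] ptr=5 lookahead=* remaining=[* num * ( id ) $]
Step 13: reduce T->F. Stack=[E - T] ptr=5 lookahead=* remaining=[* num * ( id ) $]
Step 14: shift *. Stack=[E - T *] ptr=6 lookahead=num remaining=[num * ( id ) $]
Step 15: shift num. Stack=[E - T * num] ptr=7 lookahead=* remaining=[* ( id ) $]
Step 16: reduce F->num. Stack=[E - T * F] ptr=7 lookahead=* remaining=[* ( id ) $]
Step 17: reduce T->T * F. Stack=[E - T] ptr=7 lookahead=* remaining=[* ( id ) $]
Step 18: shift *. Stack=[E - T *] ptr=8 lookahead=( remaining=[( id ) $]
Step 19: shift (. Stack=[E - T * (] ptr=9 lookahead=id remaining=[id ) $]

Answer: 9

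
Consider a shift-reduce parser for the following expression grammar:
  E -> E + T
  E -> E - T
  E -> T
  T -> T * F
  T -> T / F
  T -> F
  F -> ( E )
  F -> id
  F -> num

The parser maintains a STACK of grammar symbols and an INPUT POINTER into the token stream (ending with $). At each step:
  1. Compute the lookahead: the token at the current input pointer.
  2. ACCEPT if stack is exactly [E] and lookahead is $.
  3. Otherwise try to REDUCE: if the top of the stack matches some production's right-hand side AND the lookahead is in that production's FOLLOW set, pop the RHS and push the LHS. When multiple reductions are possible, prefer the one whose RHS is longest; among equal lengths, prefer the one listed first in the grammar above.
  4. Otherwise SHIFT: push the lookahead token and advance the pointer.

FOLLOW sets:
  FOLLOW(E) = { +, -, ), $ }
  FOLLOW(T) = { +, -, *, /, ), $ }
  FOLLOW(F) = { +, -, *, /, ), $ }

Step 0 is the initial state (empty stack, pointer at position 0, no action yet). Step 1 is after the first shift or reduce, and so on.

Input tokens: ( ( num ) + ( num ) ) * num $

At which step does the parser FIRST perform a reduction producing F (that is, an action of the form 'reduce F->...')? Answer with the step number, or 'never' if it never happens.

Step 1: shift (. Stack=[(] ptr=1 lookahead=( remaining=[( num ) + ( num ) ) * num $]
Step 2: shift (. Stack=[( (] ptr=2 lookahead=num remaining=[num ) + ( num ) ) * num $]
Step 3: shift num. Stack=[( ( num] ptr=3 lookahead=) remaining=[) + ( num ) ) * num $]
Step 4: reduce F->num. Stack=[( ( F] ptr=3 lookahead=) remaining=[) + ( num ) ) * num $]

Answer: 4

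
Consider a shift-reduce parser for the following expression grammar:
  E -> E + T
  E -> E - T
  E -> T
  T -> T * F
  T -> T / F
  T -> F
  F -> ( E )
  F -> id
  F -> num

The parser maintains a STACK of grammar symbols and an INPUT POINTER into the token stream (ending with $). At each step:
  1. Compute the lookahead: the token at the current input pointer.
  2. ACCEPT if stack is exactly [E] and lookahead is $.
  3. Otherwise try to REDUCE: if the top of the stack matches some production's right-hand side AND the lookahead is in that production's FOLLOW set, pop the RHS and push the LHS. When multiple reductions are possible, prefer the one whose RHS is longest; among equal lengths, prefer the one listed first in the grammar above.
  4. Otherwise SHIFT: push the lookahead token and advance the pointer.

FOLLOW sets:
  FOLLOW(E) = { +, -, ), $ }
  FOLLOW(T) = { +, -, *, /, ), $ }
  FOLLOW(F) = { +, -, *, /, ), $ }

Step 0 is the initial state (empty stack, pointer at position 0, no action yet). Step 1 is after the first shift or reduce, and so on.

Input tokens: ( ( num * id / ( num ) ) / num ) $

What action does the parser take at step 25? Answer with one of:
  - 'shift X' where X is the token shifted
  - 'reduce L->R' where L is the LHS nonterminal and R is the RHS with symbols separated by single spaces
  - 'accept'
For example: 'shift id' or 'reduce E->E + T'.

Answer: reduce F->num

Derivation:
Step 1: shift (. Stack=[(] ptr=1 lookahead=( remaining=[( num * id / ( num ) ) / num ) $]
Step 2: shift (. Stack=[( (] ptr=2 lookahead=num remaining=[num * id / ( num ) ) / num ) $]
Step 3: shift num. Stack=[( ( num] ptr=3 lookahead=* remaining=[* id / ( num ) ) / num ) $]
Step 4: reduce F->num. Stack=[( ( F] ptr=3 lookahead=* remaining=[* id / ( num ) ) / num ) $]
Step 5: reduce T->F. Stack=[( ( T] ptr=3 lookahead=* remaining=[* id / ( num ) ) / num ) $]
Step 6: shift *. Stack=[( ( T *] ptr=4 lookahead=id remaining=[id / ( num ) ) / num ) $]
Step 7: shift id. Stack=[( ( T * id] ptr=5 lookahead=/ remaining=[/ ( num ) ) / num ) $]
Step 8: reduce F->id. Stack=[( ( T * F] ptr=5 lookahead=/ remaining=[/ ( num ) ) / num ) $]
Step 9: reduce T->T * F. Stack=[( ( T] ptr=5 lookahead=/ remaining=[/ ( num ) ) / num ) $]
Step 10: shift /. Stack=[( ( T /] ptr=6 lookahead=( remaining=[( num ) ) / num ) $]
Step 11: shift (. Stack=[( ( T / (] ptr=7 lookahead=num remaining=[num ) ) / num ) $]
Step 12: shift num. Stack=[( ( T / ( num] ptr=8 lookahead=) remaining=[) ) / num ) $]
Step 13: reduce F->num. Stack=[( ( T / ( F] ptr=8 lookahead=) remaining=[) ) / num ) $]
Step 14: reduce T->F. Stack=[( ( T / ( T] ptr=8 lookahead=) remaining=[) ) / num ) $]
Step 15: reduce E->T. Stack=[( ( T / ( E] ptr=8 lookahead=) remaining=[) ) / num ) $]
Step 16: shift ). Stack=[( ( T / ( E )] ptr=9 lookahead=) remaining=[) / num ) $]
Step 17: reduce F->( E ). Stack=[( ( T / F] ptr=9 lookahead=) remaining=[) / num ) $]
Step 18: reduce T->T / F. Stack=[( ( T] ptr=9 lookahead=) remaining=[) / num ) $]
Step 19: reduce E->T. Stack=[( ( E] ptr=9 lookahead=) remaining=[) / num ) $]
Step 20: shift ). Stack=[( ( E )] ptr=10 lookahead=/ remaining=[/ num ) $]
Step 21: reduce F->( E ). Stack=[( F] ptr=10 lookahead=/ remaining=[/ num ) $]
Step 22: reduce T->F. Stack=[( T] ptr=10 lookahead=/ remaining=[/ num ) $]
Step 23: shift /. Stack=[( T /] ptr=11 lookahead=num remaining=[num ) $]
Step 24: shift num. Stack=[( T / num] ptr=12 lookahead=) remaining=[) $]
Step 25: reduce F->num. Stack=[( T / F] ptr=12 lookahead=) remaining=[) $]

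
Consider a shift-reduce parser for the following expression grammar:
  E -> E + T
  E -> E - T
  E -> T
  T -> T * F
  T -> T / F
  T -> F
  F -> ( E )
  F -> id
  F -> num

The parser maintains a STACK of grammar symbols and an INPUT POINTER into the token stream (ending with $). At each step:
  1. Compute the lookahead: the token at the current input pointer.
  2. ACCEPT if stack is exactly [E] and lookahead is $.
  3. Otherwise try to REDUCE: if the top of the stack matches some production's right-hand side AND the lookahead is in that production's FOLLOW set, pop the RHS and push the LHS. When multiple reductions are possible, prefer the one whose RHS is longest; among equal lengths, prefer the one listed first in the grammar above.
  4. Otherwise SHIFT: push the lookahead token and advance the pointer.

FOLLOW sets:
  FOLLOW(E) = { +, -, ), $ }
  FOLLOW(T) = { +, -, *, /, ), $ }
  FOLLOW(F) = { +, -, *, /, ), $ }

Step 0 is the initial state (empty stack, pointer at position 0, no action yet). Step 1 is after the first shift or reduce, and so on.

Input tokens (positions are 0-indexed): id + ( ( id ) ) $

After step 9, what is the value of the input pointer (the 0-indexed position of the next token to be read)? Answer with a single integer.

Answer: 5

Derivation:
Step 1: shift id. Stack=[id] ptr=1 lookahead=+ remaining=[+ ( ( id ) ) $]
Step 2: reduce F->id. Stack=[F] ptr=1 lookahead=+ remaining=[+ ( ( id ) ) $]
Step 3: reduce T->F. Stack=[T] ptr=1 lookahead=+ remaining=[+ ( ( id ) ) $]
Step 4: reduce E->T. Stack=[E] ptr=1 lookahead=+ remaining=[+ ( ( id ) ) $]
Step 5: shift +. Stack=[E +] ptr=2 lookahead=( remaining=[( ( id ) ) $]
Step 6: shift (. Stack=[E + (] ptr=3 lookahead=( remaining=[( id ) ) $]
Step 7: shift (. Stack=[E + ( (] ptr=4 lookahead=id remaining=[id ) ) $]
Step 8: shift id. Stack=[E + ( ( id] ptr=5 lookahead=) remaining=[) ) $]
Step 9: reduce F->id. Stack=[E + ( ( F] ptr=5 lookahead=) remaining=[) ) $]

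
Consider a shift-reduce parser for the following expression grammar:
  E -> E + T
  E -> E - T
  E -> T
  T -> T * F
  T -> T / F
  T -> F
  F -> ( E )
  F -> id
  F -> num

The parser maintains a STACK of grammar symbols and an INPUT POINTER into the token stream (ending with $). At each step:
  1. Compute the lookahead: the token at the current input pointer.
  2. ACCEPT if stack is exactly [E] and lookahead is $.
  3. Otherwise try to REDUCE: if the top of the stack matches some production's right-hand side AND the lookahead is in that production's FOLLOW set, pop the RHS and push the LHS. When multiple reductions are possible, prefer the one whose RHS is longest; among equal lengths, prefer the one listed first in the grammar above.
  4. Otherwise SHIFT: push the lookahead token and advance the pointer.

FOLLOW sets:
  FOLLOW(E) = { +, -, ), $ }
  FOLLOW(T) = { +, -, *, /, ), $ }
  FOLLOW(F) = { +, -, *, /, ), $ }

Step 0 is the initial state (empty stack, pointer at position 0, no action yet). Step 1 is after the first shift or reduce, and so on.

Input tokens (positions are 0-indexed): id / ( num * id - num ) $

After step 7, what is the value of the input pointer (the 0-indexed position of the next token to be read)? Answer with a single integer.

Answer: 4

Derivation:
Step 1: shift id. Stack=[id] ptr=1 lookahead=/ remaining=[/ ( num * id - num ) $]
Step 2: reduce F->id. Stack=[F] ptr=1 lookahead=/ remaining=[/ ( num * id - num ) $]
Step 3: reduce T->F. Stack=[T] ptr=1 lookahead=/ remaining=[/ ( num * id - num ) $]
Step 4: shift /. Stack=[T /] ptr=2 lookahead=( remaining=[( num * id - num ) $]
Step 5: shift (. Stack=[T / (] ptr=3 lookahead=num remaining=[num * id - num ) $]
Step 6: shift num. Stack=[T / ( num] ptr=4 lookahead=* remaining=[* id - num ) $]
Step 7: reduce F->num. Stack=[T / ( F] ptr=4 lookahead=* remaining=[* id - num ) $]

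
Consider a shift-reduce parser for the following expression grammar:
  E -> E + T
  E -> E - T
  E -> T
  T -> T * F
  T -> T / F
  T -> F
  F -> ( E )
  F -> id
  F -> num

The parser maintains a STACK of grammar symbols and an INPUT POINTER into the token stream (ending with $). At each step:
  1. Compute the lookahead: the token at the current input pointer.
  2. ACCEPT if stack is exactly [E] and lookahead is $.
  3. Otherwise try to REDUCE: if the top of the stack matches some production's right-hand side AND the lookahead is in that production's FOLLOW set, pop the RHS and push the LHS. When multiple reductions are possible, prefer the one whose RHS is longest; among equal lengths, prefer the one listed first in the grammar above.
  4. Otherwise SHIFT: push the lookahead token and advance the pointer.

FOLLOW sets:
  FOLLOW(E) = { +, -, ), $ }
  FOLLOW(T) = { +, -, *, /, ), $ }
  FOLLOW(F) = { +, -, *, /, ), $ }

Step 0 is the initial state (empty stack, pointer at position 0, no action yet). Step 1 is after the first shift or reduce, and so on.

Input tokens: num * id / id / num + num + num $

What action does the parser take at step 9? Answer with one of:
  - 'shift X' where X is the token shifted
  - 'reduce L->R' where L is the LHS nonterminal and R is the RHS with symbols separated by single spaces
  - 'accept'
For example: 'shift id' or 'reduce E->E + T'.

Step 1: shift num. Stack=[num] ptr=1 lookahead=* remaining=[* id / id / num + num + num $]
Step 2: reduce F->num. Stack=[F] ptr=1 lookahead=* remaining=[* id / id / num + num + num $]
Step 3: reduce T->F. Stack=[T] ptr=1 lookahead=* remaining=[* id / id / num + num + num $]
Step 4: shift *. Stack=[T *] ptr=2 lookahead=id remaining=[id / id / num + num + num $]
Step 5: shift id. Stack=[T * id] ptr=3 lookahead=/ remaining=[/ id / num + num + num $]
Step 6: reduce F->id. Stack=[T * F] ptr=3 lookahead=/ remaining=[/ id / num + num + num $]
Step 7: reduce T->T * F. Stack=[T] ptr=3 lookahead=/ remaining=[/ id / num + num + num $]
Step 8: shift /. Stack=[T /] ptr=4 lookahead=id remaining=[id / num + num + num $]
Step 9: shift id. Stack=[T / id] ptr=5 lookahead=/ remaining=[/ num + num + num $]

Answer: shift id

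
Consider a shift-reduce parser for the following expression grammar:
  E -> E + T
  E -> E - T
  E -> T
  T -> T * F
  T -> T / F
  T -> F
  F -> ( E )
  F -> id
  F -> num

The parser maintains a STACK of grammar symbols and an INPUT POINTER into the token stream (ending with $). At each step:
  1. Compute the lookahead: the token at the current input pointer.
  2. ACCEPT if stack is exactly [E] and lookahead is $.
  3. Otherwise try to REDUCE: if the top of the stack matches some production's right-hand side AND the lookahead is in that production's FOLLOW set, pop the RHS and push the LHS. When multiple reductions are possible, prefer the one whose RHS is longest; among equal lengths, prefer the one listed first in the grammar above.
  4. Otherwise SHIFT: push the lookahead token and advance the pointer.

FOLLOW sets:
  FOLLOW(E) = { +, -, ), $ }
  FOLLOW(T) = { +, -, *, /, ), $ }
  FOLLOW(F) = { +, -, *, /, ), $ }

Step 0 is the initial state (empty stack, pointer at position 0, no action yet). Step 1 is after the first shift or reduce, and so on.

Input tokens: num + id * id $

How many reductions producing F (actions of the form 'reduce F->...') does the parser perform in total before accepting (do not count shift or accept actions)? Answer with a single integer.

Step 1: shift num. Stack=[num] ptr=1 lookahead=+ remaining=[+ id * id $]
Step 2: reduce F->num. Stack=[F] ptr=1 lookahead=+ remaining=[+ id * id $]
Step 3: reduce T->F. Stack=[T] ptr=1 lookahead=+ remaining=[+ id * id $]
Step 4: reduce E->T. Stack=[E] ptr=1 lookahead=+ remaining=[+ id * id $]
Step 5: shift +. Stack=[E +] ptr=2 lookahead=id remaining=[id * id $]
Step 6: shift id. Stack=[E + id] ptr=3 lookahead=* remaining=[* id $]
Step 7: reduce F->id. Stack=[E + F] ptr=3 lookahead=* remaining=[* id $]
Step 8: reduce T->F. Stack=[E + T] ptr=3 lookahead=* remaining=[* id $]
Step 9: shift *. Stack=[E + T *] ptr=4 lookahead=id remaining=[id $]
Step 10: shift id. Stack=[E + T * id] ptr=5 lookahead=$ remaining=[$]
Step 11: reduce F->id. Stack=[E + T * F] ptr=5 lookahead=$ remaining=[$]
Step 12: reduce T->T * F. Stack=[E + T] ptr=5 lookahead=$ remaining=[$]
Step 13: reduce E->E + T. Stack=[E] ptr=5 lookahead=$ remaining=[$]
Step 14: accept. Stack=[E] ptr=5 lookahead=$ remaining=[$]

Answer: 3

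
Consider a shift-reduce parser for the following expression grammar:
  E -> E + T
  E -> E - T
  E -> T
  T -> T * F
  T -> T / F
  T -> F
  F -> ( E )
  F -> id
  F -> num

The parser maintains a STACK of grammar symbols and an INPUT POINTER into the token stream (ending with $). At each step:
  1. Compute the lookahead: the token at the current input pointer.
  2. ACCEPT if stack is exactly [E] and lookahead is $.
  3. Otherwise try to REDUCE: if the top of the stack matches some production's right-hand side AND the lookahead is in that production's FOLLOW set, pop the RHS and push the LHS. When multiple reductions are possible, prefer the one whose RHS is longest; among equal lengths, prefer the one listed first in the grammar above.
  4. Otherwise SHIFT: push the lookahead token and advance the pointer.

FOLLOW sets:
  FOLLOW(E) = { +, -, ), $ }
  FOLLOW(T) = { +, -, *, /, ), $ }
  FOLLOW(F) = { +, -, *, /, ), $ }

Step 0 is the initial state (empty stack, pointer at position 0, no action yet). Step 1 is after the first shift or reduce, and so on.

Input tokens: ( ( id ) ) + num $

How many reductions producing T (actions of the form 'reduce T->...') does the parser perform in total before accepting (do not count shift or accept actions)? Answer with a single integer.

Answer: 4

Derivation:
Step 1: shift (. Stack=[(] ptr=1 lookahead=( remaining=[( id ) ) + num $]
Step 2: shift (. Stack=[( (] ptr=2 lookahead=id remaining=[id ) ) + num $]
Step 3: shift id. Stack=[( ( id] ptr=3 lookahead=) remaining=[) ) + num $]
Step 4: reduce F->id. Stack=[( ( F] ptr=3 lookahead=) remaining=[) ) + num $]
Step 5: reduce T->F. Stack=[( ( T] ptr=3 lookahead=) remaining=[) ) + num $]
Step 6: reduce E->T. Stack=[( ( E] ptr=3 lookahead=) remaining=[) ) + num $]
Step 7: shift ). Stack=[( ( E )] ptr=4 lookahead=) remaining=[) + num $]
Step 8: reduce F->( E ). Stack=[( F] ptr=4 lookahead=) remaining=[) + num $]
Step 9: reduce T->F. Stack=[( T] ptr=4 lookahead=) remaining=[) + num $]
Step 10: reduce E->T. Stack=[( E] ptr=4 lookahead=) remaining=[) + num $]
Step 11: shift ). Stack=[( E )] ptr=5 lookahead=+ remaining=[+ num $]
Step 12: reduce F->( E ). Stack=[F] ptr=5 lookahead=+ remaining=[+ num $]
Step 13: reduce T->F. Stack=[T] ptr=5 lookahead=+ remaining=[+ num $]
Step 14: reduce E->T. Stack=[E] ptr=5 lookahead=+ remaining=[+ num $]
Step 15: shift +. Stack=[E +] ptr=6 lookahead=num remaining=[num $]
Step 16: shift num. Stack=[E + num] ptr=7 lookahead=$ remaining=[$]
Step 17: reduce F->num. Stack=[E + F] ptr=7 lookahead=$ remaining=[$]
Step 18: reduce T->F. Stack=[E + T] ptr=7 lookahead=$ remaining=[$]
Step 19: reduce E->E + T. Stack=[E] ptr=7 lookahead=$ remaining=[$]
Step 20: accept. Stack=[E] ptr=7 lookahead=$ remaining=[$]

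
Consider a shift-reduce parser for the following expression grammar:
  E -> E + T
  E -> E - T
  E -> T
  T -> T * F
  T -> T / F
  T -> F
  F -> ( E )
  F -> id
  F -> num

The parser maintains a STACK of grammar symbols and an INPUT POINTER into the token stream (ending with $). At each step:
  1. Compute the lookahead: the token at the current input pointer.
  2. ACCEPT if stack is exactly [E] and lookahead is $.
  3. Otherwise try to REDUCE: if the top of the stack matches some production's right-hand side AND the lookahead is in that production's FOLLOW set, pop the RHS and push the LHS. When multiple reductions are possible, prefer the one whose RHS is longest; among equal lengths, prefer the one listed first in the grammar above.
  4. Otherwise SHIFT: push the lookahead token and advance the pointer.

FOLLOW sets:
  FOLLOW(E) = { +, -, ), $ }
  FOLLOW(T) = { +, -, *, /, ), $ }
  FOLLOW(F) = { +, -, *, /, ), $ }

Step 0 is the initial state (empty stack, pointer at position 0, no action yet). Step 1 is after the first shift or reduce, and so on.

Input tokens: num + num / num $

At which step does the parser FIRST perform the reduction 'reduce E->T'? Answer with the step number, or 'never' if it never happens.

Step 1: shift num. Stack=[num] ptr=1 lookahead=+ remaining=[+ num / num $]
Step 2: reduce F->num. Stack=[F] ptr=1 lookahead=+ remaining=[+ num / num $]
Step 3: reduce T->F. Stack=[T] ptr=1 lookahead=+ remaining=[+ num / num $]
Step 4: reduce E->T. Stack=[E] ptr=1 lookahead=+ remaining=[+ num / num $]

Answer: 4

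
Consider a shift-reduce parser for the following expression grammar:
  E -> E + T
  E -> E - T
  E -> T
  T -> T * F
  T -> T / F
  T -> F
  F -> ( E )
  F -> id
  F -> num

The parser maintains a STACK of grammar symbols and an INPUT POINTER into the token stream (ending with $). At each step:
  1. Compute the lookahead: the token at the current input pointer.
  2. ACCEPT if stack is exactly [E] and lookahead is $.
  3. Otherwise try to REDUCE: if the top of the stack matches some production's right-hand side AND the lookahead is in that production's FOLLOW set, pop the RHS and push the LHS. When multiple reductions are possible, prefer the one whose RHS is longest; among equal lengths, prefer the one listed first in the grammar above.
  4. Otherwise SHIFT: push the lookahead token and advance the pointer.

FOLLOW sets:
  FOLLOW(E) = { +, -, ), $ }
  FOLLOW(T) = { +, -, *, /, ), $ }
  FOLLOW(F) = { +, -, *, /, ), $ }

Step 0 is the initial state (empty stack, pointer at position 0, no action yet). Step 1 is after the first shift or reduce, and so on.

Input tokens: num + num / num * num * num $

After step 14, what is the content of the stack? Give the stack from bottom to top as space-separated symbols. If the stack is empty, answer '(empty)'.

Answer: E + T * num

Derivation:
Step 1: shift num. Stack=[num] ptr=1 lookahead=+ remaining=[+ num / num * num * num $]
Step 2: reduce F->num. Stack=[F] ptr=1 lookahead=+ remaining=[+ num / num * num * num $]
Step 3: reduce T->F. Stack=[T] ptr=1 lookahead=+ remaining=[+ num / num * num * num $]
Step 4: reduce E->T. Stack=[E] ptr=1 lookahead=+ remaining=[+ num / num * num * num $]
Step 5: shift +. Stack=[E +] ptr=2 lookahead=num remaining=[num / num * num * num $]
Step 6: shift num. Stack=[E + num] ptr=3 lookahead=/ remaining=[/ num * num * num $]
Step 7: reduce F->num. Stack=[E + F] ptr=3 lookahead=/ remaining=[/ num * num * num $]
Step 8: reduce T->F. Stack=[E + T] ptr=3 lookahead=/ remaining=[/ num * num * num $]
Step 9: shift /. Stack=[E + T /] ptr=4 lookahead=num remaining=[num * num * num $]
Step 10: shift num. Stack=[E + T / num] ptr=5 lookahead=* remaining=[* num * num $]
Step 11: reduce F->num. Stack=[E + T / F] ptr=5 lookahead=* remaining=[* num * num $]
Step 12: reduce T->T / F. Stack=[E + T] ptr=5 lookahead=* remaining=[* num * num $]
Step 13: shift *. Stack=[E + T *] ptr=6 lookahead=num remaining=[num * num $]
Step 14: shift num. Stack=[E + T * num] ptr=7 lookahead=* remaining=[* num $]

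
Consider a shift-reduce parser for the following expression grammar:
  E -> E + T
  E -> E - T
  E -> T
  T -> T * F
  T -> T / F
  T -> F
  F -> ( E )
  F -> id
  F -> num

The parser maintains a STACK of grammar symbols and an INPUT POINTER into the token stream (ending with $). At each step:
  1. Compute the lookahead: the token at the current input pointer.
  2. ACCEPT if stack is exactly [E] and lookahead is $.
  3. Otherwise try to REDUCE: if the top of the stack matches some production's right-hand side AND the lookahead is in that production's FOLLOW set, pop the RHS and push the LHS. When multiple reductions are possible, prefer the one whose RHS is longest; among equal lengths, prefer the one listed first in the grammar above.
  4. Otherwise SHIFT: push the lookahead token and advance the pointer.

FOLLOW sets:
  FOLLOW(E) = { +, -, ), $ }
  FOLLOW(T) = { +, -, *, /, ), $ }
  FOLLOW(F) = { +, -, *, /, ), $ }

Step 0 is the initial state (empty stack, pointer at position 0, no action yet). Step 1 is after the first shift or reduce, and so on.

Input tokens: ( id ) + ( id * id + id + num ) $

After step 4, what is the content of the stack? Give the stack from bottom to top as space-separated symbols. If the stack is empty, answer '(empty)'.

Answer: ( T

Derivation:
Step 1: shift (. Stack=[(] ptr=1 lookahead=id remaining=[id ) + ( id * id + id + num ) $]
Step 2: shift id. Stack=[( id] ptr=2 lookahead=) remaining=[) + ( id * id + id + num ) $]
Step 3: reduce F->id. Stack=[( F] ptr=2 lookahead=) remaining=[) + ( id * id + id + num ) $]
Step 4: reduce T->F. Stack=[( T] ptr=2 lookahead=) remaining=[) + ( id * id + id + num ) $]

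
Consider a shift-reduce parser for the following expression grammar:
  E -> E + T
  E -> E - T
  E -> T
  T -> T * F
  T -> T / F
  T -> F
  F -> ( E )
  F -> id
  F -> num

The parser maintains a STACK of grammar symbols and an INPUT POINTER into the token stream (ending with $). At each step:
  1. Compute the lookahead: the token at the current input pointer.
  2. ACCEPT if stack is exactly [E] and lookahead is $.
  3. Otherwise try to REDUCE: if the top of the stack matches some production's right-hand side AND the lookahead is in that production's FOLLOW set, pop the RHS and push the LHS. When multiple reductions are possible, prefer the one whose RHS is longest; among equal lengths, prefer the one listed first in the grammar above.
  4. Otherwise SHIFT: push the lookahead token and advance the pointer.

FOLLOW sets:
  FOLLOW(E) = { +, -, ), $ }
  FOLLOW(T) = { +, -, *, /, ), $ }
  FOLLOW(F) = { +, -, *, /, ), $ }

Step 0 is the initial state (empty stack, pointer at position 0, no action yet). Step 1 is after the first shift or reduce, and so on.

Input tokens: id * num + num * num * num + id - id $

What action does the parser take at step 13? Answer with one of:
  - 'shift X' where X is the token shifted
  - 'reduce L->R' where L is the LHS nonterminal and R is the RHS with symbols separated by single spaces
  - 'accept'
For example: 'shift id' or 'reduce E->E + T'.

Step 1: shift id. Stack=[id] ptr=1 lookahead=* remaining=[* num + num * num * num + id - id $]
Step 2: reduce F->id. Stack=[F] ptr=1 lookahead=* remaining=[* num + num * num * num + id - id $]
Step 3: reduce T->F. Stack=[T] ptr=1 lookahead=* remaining=[* num + num * num * num + id - id $]
Step 4: shift *. Stack=[T *] ptr=2 lookahead=num remaining=[num + num * num * num + id - id $]
Step 5: shift num. Stack=[T * num] ptr=3 lookahead=+ remaining=[+ num * num * num + id - id $]
Step 6: reduce F->num. Stack=[T * F] ptr=3 lookahead=+ remaining=[+ num * num * num + id - id $]
Step 7: reduce T->T * F. Stack=[T] ptr=3 lookahead=+ remaining=[+ num * num * num + id - id $]
Step 8: reduce E->T. Stack=[E] ptr=3 lookahead=+ remaining=[+ num * num * num + id - id $]
Step 9: shift +. Stack=[E +] ptr=4 lookahead=num remaining=[num * num * num + id - id $]
Step 10: shift num. Stack=[E + num] ptr=5 lookahead=* remaining=[* num * num + id - id $]
Step 11: reduce F->num. Stack=[E + F] ptr=5 lookahead=* remaining=[* num * num + id - id $]
Step 12: reduce T->F. Stack=[E + T] ptr=5 lookahead=* remaining=[* num * num + id - id $]
Step 13: shift *. Stack=[E + T *] ptr=6 lookahead=num remaining=[num * num + id - id $]

Answer: shift *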